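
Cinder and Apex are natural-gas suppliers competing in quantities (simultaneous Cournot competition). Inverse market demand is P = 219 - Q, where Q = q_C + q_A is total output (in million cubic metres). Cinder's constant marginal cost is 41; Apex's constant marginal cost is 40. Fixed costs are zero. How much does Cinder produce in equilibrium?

Cinder's profit: π_C = (219 - Q)q_C - (41q_C). Setting ∂π_C/∂q_C = 0: 178 - 2q_C - (q_A) = 0.
Apex's first-order condition: 179 - 2q_A - (q_C) = 0.
So q_C = (178 - q_A)/2 and q_A = (179 - q_C)/2.
Solving the pair: q_C = 59, q_A = 60.

59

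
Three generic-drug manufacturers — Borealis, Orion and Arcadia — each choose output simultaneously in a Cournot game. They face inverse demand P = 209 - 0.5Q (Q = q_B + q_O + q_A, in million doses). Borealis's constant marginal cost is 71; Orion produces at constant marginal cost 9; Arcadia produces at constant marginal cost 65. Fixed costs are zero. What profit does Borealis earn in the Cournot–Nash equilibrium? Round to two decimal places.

Borealis's profit: π_B = (209 - 0.5Q)q_B - (71q_B). Setting ∂π_B/∂q_B = 0: 138 - q_B - (1/2)(q_O + q_A) = 0.
Orion's profit: π_O = (209 - 0.5Q)q_O - (9q_O). Setting ∂π_O/∂q_O = 0: 200 - q_O - (1/2)(q_B + q_A) = 0.
Arcadia's profit: π_A = (209 - 0.5Q)q_A - (65q_A). Setting ∂π_A/∂q_A = 0: 144 - q_A - (1/2)(q_B + q_O) = 0.
Adding the 3 first-order conditions: 482 − 2Q = 0, so Q = 241.
Back-substituting: q_B = (138 − 241/2)/(1/2) = 35, q_O = (200 − 241/2)/(1/2) = 159, q_A = (144 − 241/2)/(1/2) = 47.
Price P = 209 - (1/2)·241 = 177/2.
Borealis's profit: (177/2 - 71)·35 = 1225/2.

612.50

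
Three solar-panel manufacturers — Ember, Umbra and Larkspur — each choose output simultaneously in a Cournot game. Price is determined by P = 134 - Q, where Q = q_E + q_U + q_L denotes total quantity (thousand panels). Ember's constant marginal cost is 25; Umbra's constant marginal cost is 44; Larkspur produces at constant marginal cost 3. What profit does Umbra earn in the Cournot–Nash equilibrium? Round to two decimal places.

56.25

Ember's profit: π_E = (134 - Q)q_E - (25q_E). Setting ∂π_E/∂q_E = 0: 109 - 2q_E - (q_U + q_L) = 0.
Umbra's first-order condition: 90 - 2q_U - (q_E + q_L) = 0.
Larkspur's profit: π_L = (134 - Q)q_L - (3q_L). Setting ∂π_L/∂q_L = 0: 131 - 2q_L - (q_E + q_U) = 0.
Summing all 3 equations gives 330 − 4Q = 0, hence Q = 165/2.
Back-substituting: q_E = (109 − 165/2) = 53/2, q_U = (90 − 165/2) = 15/2, q_L = (131 − 165/2) = 97/2.
Price P = 134 - 165/2 = 103/2.
Umbra's profit: (103/2 - 44)·(15/2) = 225/4.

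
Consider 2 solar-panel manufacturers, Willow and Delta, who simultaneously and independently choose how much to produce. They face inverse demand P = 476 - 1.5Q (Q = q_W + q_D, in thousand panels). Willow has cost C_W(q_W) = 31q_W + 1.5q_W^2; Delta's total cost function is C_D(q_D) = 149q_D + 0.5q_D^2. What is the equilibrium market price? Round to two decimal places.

Willow's profit: π_W = (476 - 1.5Q)q_W - (31q_W + (3/2)q_W²). Setting ∂π_W/∂q_W = 0: 445 - 6q_W - (3/2)(q_D) = 0.
Delta's first-order condition: 327 - 4q_D - (3/2)(q_W) = 0.
So q_W = (445 - (3/2)q_D)/6 and q_D = (327 - (3/2)q_W)/4.
Substituting one into the other gives q_W = 59.2874 and q_D = 1726/29.
Total output Q = 118.8046, so price P = 476 - (3/2)·118.8046 = 297.7931.

297.79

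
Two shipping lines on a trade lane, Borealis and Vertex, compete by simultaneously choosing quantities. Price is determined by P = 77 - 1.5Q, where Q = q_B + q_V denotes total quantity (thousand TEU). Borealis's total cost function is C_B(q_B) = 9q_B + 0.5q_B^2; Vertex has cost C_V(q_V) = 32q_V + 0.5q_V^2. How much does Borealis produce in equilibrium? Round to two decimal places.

14.87

Borealis's profit: π_B = (77 - 1.5Q)q_B - (9q_B + (1/2)q_B²). Setting ∂π_B/∂q_B = 0: 68 - 4q_B - (3/2)(q_V) = 0.
Vertex's profit: π_V = (77 - 1.5Q)q_V - (32q_V + (1/2)q_V²). Setting ∂π_V/∂q_V = 0: 45 - 4q_V - (3/2)(q_B) = 0.
Best responses: q_B = (68 - (3/2)q_V)/4, q_V = (45 - (3/2)q_B)/4.
Substituting one into the other gives q_B = 818/55 and q_V = 312/55.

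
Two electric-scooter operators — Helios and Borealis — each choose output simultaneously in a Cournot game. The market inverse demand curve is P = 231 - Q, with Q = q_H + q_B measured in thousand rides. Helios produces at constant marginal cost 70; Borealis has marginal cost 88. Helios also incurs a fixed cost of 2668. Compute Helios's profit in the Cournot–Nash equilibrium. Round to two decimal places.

Helios's profit: π_H = (231 - Q)q_H - (70q_H). Setting ∂π_H/∂q_H = 0: 161 - 2q_H - (q_B) = 0.
Borealis's profit: π_B = (231 - Q)q_B - (88q_B). Setting ∂π_B/∂q_B = 0: 143 - 2q_B - (q_H) = 0.
So q_H = (161 - q_B)/2 and q_B = (143 - q_H)/2.
Solving the pair: q_H = 179/3, q_B = 125/3.
Price P = 231 - 304/3 = 389/3.
Helios's profit: (389/3 - 70)·(179/3) - 2668 = 892.1111.

892.11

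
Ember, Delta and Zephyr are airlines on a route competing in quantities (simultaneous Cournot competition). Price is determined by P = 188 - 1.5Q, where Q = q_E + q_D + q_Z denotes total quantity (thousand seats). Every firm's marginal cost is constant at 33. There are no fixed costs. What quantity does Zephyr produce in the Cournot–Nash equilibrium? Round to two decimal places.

Each firm earns π_i = (188 - 1.5Q)q_i - 33q_i.
Setting ∂π_i/∂q_i = 0 with rivals' quantities fixed: 155 - 3q_i - (3/2)·Σ_{j≠i} q_j = 0.
With identical firms every q_j equals q_i, so Σ_{j≠i} q_j = 2q_i and 155 = 6q_i, giving q_i = 155/6.

25.83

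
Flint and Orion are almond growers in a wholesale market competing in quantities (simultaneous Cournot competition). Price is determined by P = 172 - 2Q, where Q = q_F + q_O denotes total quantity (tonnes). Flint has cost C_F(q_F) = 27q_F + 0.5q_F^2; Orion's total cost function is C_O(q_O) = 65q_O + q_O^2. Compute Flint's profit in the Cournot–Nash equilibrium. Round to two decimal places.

Flint's profit: π_F = (172 - 2Q)q_F - (27q_F + (1/2)q_F²). Setting ∂π_F/∂q_F = 0: 145 - 5q_F - 2(q_O) = 0.
Orion's profit: π_O = (172 - 2Q)q_O - (65q_O + q_O²). Setting ∂π_O/∂q_O = 0: 107 - 6q_O - 2(q_F) = 0.
Best responses: q_F = (145 - 2q_O)/5, q_O = (107 - 2q_F)/6.
Solving the pair: q_F = 328/13, q_O = 245/26.
Price P = 172 - 2·(901/26) = 1335/13.
Flint's profit: (1335/13)·(328/13) - 27·(328/13) - (1/2)(328/13)² = 1591.4793.

1591.48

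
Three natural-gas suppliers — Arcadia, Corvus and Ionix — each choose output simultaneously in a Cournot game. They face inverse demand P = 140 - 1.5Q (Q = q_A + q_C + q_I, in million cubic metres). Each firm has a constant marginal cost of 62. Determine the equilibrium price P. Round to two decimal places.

A representative firm's profit is π_i = q_i(140 - 1.5Q) - 62q_i.
Setting ∂π_i/∂q_i = 0 with rivals' quantities fixed: 78 - 3q_i - (3/2)·Σ_{j≠i} q_j = 0.
With identical firms every q_j equals q_i, so Σ_{j≠i} q_j = 2q_i and 78 = 6q_i, giving q_i = 13.
Total output Q = 39, so price P = 140 - (3/2)·39 = 163/2.

81.50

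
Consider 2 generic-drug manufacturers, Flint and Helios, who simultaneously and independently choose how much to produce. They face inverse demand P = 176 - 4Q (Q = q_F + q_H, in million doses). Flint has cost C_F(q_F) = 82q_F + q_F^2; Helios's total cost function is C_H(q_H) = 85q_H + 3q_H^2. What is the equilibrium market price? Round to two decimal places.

128.06

Flint's profit: π_F = (176 - 4Q)q_F - (82q_F + q_F²). Setting ∂π_F/∂q_F = 0: 94 - 10q_F - 4(q_H) = 0.
Helios's first-order condition: 91 - 14q_H - 4(q_F) = 0.
Best responses: q_F = (94 - 4q_H)/10, q_H = (91 - 4q_F)/14.
Solving the pair: q_F = 238/31, q_H = 267/62.
Total output Q = 743/62, so price P = 176 - 4·(743/62) = 128.0645.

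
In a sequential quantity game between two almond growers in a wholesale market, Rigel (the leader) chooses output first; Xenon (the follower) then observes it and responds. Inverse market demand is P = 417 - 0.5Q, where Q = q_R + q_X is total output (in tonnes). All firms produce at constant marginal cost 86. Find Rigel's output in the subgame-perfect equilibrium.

The follower Xenon best-responds to any q_R: π_X = (417 - 0.5Q)q_X - 86q_X.
Setting the follower's marginal profit to zero, 331 - (1/2)q_R - q_X = 0, i.e. q_X = (331 - (1/2)q_R).
Rigel substitutes q_X(q_R) into its own profit: π_R = q_R(417 - (1/2)q_R - (331 - (1/2)q_R)/2) - 86q_R = (503/2 - (1/4)q_R)q_R - 86q_R.
The leader's first-order condition 331/2 - (1/2)q_R = 0 yields q_R = 331.
Then q_X = (331 - (1/2)·331) = 331/2.

331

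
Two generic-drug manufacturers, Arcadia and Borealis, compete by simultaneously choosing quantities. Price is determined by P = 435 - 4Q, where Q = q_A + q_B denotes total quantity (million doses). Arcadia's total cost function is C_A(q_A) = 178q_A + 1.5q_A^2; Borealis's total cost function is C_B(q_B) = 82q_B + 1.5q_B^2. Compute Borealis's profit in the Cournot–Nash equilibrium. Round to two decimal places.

4066.27

Arcadia's profit: π_A = (435 - 4Q)q_A - (178q_A + (3/2)q_A²). Setting ∂π_A/∂q_A = 0: 257 - 11q_A - 4(q_B) = 0.
Borealis's profit: π_B = (435 - 4Q)q_B - (82q_B + (3/2)q_B²). Setting ∂π_B/∂q_B = 0: 353 - 11q_B - 4(q_A) = 0.
Rearranging gives the reaction functions q_A = (257 - 4q_B)/11 and q_B = (353 - 4q_A)/11.
Solving the pair: q_A = 283/21, q_B = 571/21.
Price P = 435 - 4·(122/3) = 817/3.
Borealis's profit: (817/3)·(571/21) - 82·(571/21) - (3/2)(571/21)² = 4066.2710.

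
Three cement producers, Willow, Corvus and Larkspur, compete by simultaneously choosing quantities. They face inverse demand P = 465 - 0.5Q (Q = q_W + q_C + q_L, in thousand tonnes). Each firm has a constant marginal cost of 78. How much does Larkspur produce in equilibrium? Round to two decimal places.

A representative firm's profit is π_i = q_i(465 - 0.5Q) - 78q_i.
Setting ∂π_i/∂q_i = 0 with rivals' quantities fixed: 387 - q_i - (1/2)·Σ_{j≠i} q_j = 0.
With identical firms every q_j equals q_i, so Σ_{j≠i} q_j = 2q_i and 387 = 2q_i, giving q_i = 387/2.

193.50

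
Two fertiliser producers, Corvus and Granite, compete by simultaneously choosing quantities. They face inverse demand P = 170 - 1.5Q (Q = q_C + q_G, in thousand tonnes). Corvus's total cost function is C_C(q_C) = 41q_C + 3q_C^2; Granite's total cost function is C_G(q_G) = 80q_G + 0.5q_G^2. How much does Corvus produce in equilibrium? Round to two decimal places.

11.29

Corvus's profit: π_C = (170 - 1.5Q)q_C - (41q_C + 3q_C²). Setting ∂π_C/∂q_C = 0: 129 - 9q_C - (3/2)(q_G) = 0.
Granite's first-order condition: 90 - 4q_G - (3/2)(q_C) = 0.
So q_C = (129 - (3/2)q_G)/9 and q_G = (90 - (3/2)q_C)/4.
Solving the pair: q_C = 508/45, q_G = 274/15.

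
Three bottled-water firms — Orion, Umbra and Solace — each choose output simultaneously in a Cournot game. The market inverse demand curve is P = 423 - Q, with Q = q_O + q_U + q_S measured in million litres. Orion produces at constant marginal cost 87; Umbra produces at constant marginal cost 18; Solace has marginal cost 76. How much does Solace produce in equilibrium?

Orion's profit: π_O = (423 - Q)q_O - (87q_O). Setting ∂π_O/∂q_O = 0: 336 - 2q_O - (q_U + q_S) = 0.
Umbra's first-order condition: 405 - 2q_U - (q_O + q_S) = 0.
Solace's profit: π_S = (423 - Q)q_S - (76q_S). Setting ∂π_S/∂q_S = 0: 347 - 2q_S - (q_O + q_U) = 0.
Summing all 3 equations gives 1088 − 4Q = 0, hence Q = 272.
Back-substituting: q_O = (336 − 272) = 64, q_U = (405 − 272) = 133, q_S = (347 − 272) = 75.

75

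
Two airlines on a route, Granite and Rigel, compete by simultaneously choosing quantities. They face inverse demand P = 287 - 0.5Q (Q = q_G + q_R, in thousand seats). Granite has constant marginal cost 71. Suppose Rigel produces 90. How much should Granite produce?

171

With the rival's output fixed at 90, Granite's profit is π_G = (287 - (1/2)·90 - (1/2)q_G)q_G - (71q_G) = (242 - (1/2)q_G)q_G - (71q_G).
∂π_G/∂q_G = 171 - q_G = 0, so q_G = 171.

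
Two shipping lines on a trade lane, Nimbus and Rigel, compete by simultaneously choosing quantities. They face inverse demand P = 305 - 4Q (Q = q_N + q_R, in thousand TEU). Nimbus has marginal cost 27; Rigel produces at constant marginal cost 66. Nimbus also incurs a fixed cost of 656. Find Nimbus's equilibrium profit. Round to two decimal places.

Nimbus's profit: π_N = (305 - 4Q)q_N - (27q_N). Setting ∂π_N/∂q_N = 0: 278 - 8q_N - 4(q_R) = 0.
Rigel's first-order condition: 239 - 8q_R - 4(q_N) = 0.
Rearranging gives the reaction functions q_N = (278 - 4q_R)/8 and q_R = (239 - 4q_N)/8.
Solving the pair: q_N = 317/12, q_R = 50/3.
Price P = 305 - 4·(517/12) = 398/3.
Nimbus's profit: (398/3 - 27)·(317/12) - 656 = 2135.3611.

2135.36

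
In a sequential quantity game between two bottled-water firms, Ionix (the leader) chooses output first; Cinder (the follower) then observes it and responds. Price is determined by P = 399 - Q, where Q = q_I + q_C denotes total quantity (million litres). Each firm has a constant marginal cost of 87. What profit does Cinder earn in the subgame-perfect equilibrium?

Solve by backward induction. Given q_I, the follower Cinder maximises π_C = (399 - q_I - q_C)q_C - 87q_C.
Setting the follower's marginal profit to zero, 312 - q_I - 2q_C = 0, i.e. q_C = (312 - q_I)/2.
Ionix substitutes q_C(q_I) into its own profit: π_I = q_I(399 - q_I - (312 - q_I)/2) - 87q_I = (243 - (1/2)q_I)q_I - 87q_I.
Leader FOC: 156 - q_I = 0, so q_I = 156.
Then q_C = (312 - 156)/2 = 78.
Price P = 399 - 234 = 165.
Cinder's profit: (165 - 87)·78 = 6084.

6084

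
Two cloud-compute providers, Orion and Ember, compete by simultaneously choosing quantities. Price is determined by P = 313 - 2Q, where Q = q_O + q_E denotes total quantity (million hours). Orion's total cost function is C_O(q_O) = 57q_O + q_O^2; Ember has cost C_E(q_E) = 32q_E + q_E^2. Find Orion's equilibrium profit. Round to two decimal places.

Orion's profit: π_O = (313 - 2Q)q_O - (57q_O + q_O²). Setting ∂π_O/∂q_O = 0: 256 - 6q_O - 2(q_E) = 0.
Ember's profit: π_E = (313 - 2Q)q_E - (32q_E + q_E²). Setting ∂π_E/∂q_E = 0: 281 - 6q_E - 2(q_O) = 0.
Best responses: q_O = (256 - 2q_E)/6, q_E = (281 - 2q_O)/6.
Substituting one into the other gives q_O = 487/16 and q_E = 587/16.
Price P = 313 - 2·(537/8) = 715/4.
Orion's profit: (715/4)·(487/16) - 57·(487/16) - (487/16)² = 2779.3242.

2779.32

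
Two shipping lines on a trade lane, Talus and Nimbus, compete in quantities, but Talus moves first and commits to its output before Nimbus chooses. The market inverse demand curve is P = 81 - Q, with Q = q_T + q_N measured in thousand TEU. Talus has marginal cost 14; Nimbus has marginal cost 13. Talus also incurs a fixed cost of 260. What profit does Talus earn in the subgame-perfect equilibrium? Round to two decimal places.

Solve by backward induction. Given q_T, the follower Nimbus maximises π_N = (81 - q_T - q_N)q_N - 13q_N.
Follower FOC: 68 - q_T - 2q_N = 0, so q_N(q_T) = (68 - q_T)/2.
The leader anticipates this reaction. Substituting into P = 81 - Q gives P = 47 - (1/2)q_T, so π_T = (47 - (1/2)q_T)q_T - 14q_T.
Maximising: ∂π_T/∂q_T = 33 - q_T = 0, giving q_T = 33.
Then q_N = (68 - 33)/2 = 35/2.
Price P = 81 - 101/2 = 61/2.
Talus's profit: (61/2 - 14)·33 - 260 = 569/2.

284.50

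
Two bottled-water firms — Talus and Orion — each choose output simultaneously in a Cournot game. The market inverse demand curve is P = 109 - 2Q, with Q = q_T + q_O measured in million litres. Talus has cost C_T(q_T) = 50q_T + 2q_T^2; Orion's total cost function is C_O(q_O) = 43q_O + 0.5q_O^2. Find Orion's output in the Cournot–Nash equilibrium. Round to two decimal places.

Talus's profit: π_T = (109 - 2Q)q_T - (50q_T + 2q_T²). Setting ∂π_T/∂q_T = 0: 59 - 8q_T - 2(q_O) = 0.
Orion's first-order condition: 66 - 5q_O - 2(q_T) = 0.
Rearranging gives the reaction functions q_T = (59 - 2q_O)/8 and q_O = (66 - 2q_T)/5.
Solving the pair: q_T = 163/36, q_O = 205/18.

11.39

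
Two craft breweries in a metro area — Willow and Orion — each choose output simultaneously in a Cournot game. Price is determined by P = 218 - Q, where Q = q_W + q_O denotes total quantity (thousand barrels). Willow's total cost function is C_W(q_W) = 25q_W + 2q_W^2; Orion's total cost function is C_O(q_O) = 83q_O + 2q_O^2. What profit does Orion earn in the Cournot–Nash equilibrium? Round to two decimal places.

Willow's profit: π_W = (218 - Q)q_W - (25q_W + 2q_W²). Setting ∂π_W/∂q_W = 0: 193 - 6q_W - (q_O) = 0.
Orion's first-order condition: 135 - 6q_O - (q_W) = 0.
Rearranging gives the reaction functions q_W = (193 - q_O)/6 and q_O = (135 - q_W)/6.
Solving the pair: q_W = 1023/35, q_O = 617/35.
Price P = 218 - 328/7 = 1198/7.
Orion's profit: (1198/7)·(617/35) - 83·(617/35) - 2(617/35)² = 932.2996.

932.30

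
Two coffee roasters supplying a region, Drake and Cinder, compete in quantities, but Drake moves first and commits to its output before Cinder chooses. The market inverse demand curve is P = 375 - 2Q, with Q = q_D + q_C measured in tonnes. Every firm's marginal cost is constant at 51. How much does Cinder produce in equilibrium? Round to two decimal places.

The follower Cinder best-responds to any q_D: π_C = (375 - 2Q)q_C - 51q_C.
∂π_C/∂q_C = 324 - 2q_D - 4q_C = 0 gives the reaction function q_C = (324 - 2q_D)/4.
The leader anticipates this reaction. Substituting into P = 375 - 2Q gives P = 213 - q_D, so π_D = (213 - q_D)q_D - 51q_D.
The leader's first-order condition 162 - 2q_D = 0 yields q_D = 81.
Then q_C = (324 - 2·81)/4 = 81/2.

40.50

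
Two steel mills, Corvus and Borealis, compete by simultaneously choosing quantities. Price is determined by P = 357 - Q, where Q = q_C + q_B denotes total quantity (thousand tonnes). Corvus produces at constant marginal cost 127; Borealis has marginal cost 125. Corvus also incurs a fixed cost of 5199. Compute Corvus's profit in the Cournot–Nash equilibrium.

577

Corvus's profit: π_C = (357 - Q)q_C - (127q_C). Setting ∂π_C/∂q_C = 0: 230 - 2q_C - (q_B) = 0.
Borealis's first-order condition: 232 - 2q_B - (q_C) = 0.
So q_C = (230 - q_B)/2 and q_B = (232 - q_C)/2.
Solving the pair: q_C = 76, q_B = 78.
Price P = 357 - 154 = 203.
Corvus's profit: (203 - 127)·76 - 5199 = 577.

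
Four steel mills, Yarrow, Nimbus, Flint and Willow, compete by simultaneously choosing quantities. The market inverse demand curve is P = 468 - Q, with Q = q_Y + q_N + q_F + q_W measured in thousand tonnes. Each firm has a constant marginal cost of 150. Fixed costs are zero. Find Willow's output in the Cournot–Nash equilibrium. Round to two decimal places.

Each firm earns π_i = (468 - Q)q_i - 150q_i.
First-order condition (treating rivals' output as given): 318 - 2q_i - Σ_{j≠i} q_j = 0.
By symmetry each firm produces the same amount; substituting Σ_{j≠i} q_j = 3q_i yields q_i = 318/5.

63.60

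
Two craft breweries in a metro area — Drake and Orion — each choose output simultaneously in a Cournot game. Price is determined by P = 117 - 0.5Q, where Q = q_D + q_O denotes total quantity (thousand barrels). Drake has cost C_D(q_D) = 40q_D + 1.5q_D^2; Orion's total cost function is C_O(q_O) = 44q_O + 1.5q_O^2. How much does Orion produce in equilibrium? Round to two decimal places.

16.10

Drake's profit: π_D = (117 - 0.5Q)q_D - (40q_D + (3/2)q_D²). Setting ∂π_D/∂q_D = 0: 77 - 4q_D - (1/2)(q_O) = 0.
Orion's first-order condition: 73 - 4q_O - (1/2)(q_D) = 0.
So q_D = (77 - (1/2)q_O)/4 and q_O = (73 - (1/2)q_D)/4.
Substituting one into the other gives q_D = 362/21 and q_O = 338/21.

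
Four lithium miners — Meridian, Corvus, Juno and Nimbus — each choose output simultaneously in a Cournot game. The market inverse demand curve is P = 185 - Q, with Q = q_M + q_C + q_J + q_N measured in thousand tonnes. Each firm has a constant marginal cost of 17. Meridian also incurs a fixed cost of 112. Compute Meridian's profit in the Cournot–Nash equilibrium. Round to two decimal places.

A representative firm's profit is π_i = q_i(185 - Q) - 17q_i.
First-order condition (treating rivals' output as given): 168 - 2q_i - Σ_{j≠i} q_j = 0.
By symmetry each firm produces the same amount; substituting Σ_{j≠i} q_j = 3q_i yields q_i = 168/5.
Price P = 185 - 672/5 = 253/5.
Meridian's profit: (253/5 - 17)·(168/5) - 112 = 1016.9600.

1016.96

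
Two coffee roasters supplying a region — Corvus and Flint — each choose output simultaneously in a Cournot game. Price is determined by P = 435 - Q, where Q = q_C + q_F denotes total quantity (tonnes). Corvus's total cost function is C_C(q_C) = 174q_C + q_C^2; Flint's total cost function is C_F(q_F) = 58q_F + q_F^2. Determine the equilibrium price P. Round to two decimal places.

307.40

Corvus's profit: π_C = (435 - Q)q_C - (174q_C + q_C²). Setting ∂π_C/∂q_C = 0: 261 - 4q_C - (q_F) = 0.
Flint's first-order condition: 377 - 4q_F - (q_C) = 0.
Rearranging gives the reaction functions q_C = (261 - q_F)/4 and q_F = (377 - q_C)/4.
Substituting one into the other gives q_C = 667/15 and q_F = 1247/15.
Total output Q = 638/5, so price P = 435 - 638/5 = 1537/5.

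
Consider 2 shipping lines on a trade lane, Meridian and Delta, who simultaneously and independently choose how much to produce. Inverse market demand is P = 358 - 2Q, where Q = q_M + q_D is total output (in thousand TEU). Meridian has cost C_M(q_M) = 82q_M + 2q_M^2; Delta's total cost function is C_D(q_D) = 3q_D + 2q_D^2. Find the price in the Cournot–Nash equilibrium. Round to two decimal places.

231.80

Meridian's profit: π_M = (358 - 2Q)q_M - (82q_M + 2q_M²). Setting ∂π_M/∂q_M = 0: 276 - 8q_M - 2(q_D) = 0.
Delta's first-order condition: 355 - 8q_D - 2(q_M) = 0.
Best responses: q_M = (276 - 2q_D)/8, q_D = (355 - 2q_M)/8.
Solving the pair: q_M = 749/30, q_D = 572/15.
Total output Q = 631/10, so price P = 358 - 2·(631/10) = 1159/5.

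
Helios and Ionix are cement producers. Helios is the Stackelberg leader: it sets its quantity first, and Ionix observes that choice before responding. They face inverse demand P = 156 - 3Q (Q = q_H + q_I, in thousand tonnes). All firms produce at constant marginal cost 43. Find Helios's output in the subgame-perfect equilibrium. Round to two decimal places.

18.83

Solve by backward induction. Given q_H, the follower Ionix maximises π_I = (156 - 3q_H - 3q_I)q_I - 43q_I.
Setting the follower's marginal profit to zero, 113 - 3q_H - 6q_I = 0, i.e. q_I = (113 - 3q_H)/6.
Helios substitutes q_I(q_H) into its own profit: π_H = q_H(156 - 3q_H - (113 - 3q_H)/2) - 43q_H = (199/2 - (3/2)q_H)q_H - 43q_H.
The leader's first-order condition 113/2 - 3q_H = 0 yields q_H = 113/6.
Then q_I = (113 - 3·(113/6))/6 = 113/12.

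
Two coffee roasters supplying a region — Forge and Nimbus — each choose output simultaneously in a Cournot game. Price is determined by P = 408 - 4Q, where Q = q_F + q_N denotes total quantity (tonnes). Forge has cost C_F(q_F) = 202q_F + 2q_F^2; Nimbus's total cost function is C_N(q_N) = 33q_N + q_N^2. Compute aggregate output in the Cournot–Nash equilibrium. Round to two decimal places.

40.73

Forge's profit: π_F = (408 - 4Q)q_F - (202q_F + 2q_F²). Setting ∂π_F/∂q_F = 0: 206 - 12q_F - 4(q_N) = 0.
Nimbus's first-order condition: 375 - 10q_N - 4(q_F) = 0.
Best responses: q_F = (206 - 4q_N)/12, q_N = (375 - 4q_F)/10.
Solving the pair: q_F = 70/13, q_N = 919/26.
Total output Q = 70/13 + 919/26 = 1059/26.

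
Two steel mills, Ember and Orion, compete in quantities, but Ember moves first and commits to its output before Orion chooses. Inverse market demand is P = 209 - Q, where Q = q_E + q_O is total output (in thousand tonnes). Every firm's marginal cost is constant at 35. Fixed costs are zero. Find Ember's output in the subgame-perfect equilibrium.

Solve by backward induction. Given q_E, the follower Orion maximises π_O = (209 - q_E - q_O)q_O - 35q_O.
∂π_O/∂q_O = 174 - q_E - 2q_O = 0 gives the reaction function q_O = (174 - q_E)/2.
Ember substitutes q_O(q_E) into its own profit: π_E = q_E(209 - q_E - (174 - q_E)/2) - 35q_E = (122 - (1/2)q_E)q_E - 35q_E.
Leader FOC: 87 - q_E = 0, so q_E = 87.
Then q_O = (174 - 87)/2 = 87/2.

87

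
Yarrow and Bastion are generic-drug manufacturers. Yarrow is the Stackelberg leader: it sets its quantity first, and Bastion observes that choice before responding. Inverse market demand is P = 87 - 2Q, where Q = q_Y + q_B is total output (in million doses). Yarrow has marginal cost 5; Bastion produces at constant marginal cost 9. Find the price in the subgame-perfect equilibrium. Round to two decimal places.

Solve by backward induction. Given q_Y, the follower Bastion maximises π_B = (87 - 2q_Y - 2q_B)q_B - 9q_B.
Setting the follower's marginal profit to zero, 78 - 2q_Y - 4q_B = 0, i.e. q_B = (78 - 2q_Y)/4.
Yarrow substitutes q_B(q_Y) into its own profit: π_Y = q_Y(87 - 2q_Y - (78 - 2q_Y)/2) - 5q_Y = (48 - q_Y)q_Y - 5q_Y.
Maximising: ∂π_Y/∂q_Y = 43 - 2q_Y = 0, giving q_Y = 43/2.
Then q_B = (78 - 2·(43/2))/4 = 35/4.
Total output Q = 121/4, so price P = 87 - 2·(121/4) = 53/2.

26.50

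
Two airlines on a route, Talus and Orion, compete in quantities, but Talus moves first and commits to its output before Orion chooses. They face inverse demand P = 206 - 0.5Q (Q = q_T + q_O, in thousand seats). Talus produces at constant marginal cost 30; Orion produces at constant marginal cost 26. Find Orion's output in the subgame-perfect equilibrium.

Solve by backward induction. Given q_T, the follower Orion maximises π_O = (206 - (1/2)q_T - (1/2)q_O)q_O - 26q_O.
∂π_O/∂q_O = 180 - (1/2)q_T - q_O = 0 gives the reaction function q_O = (180 - (1/2)q_T).
The leader anticipates this reaction. Substituting into P = 206 - 0.5Q gives P = 116 - (1/4)q_T, so π_T = (116 - (1/4)q_T)q_T - 30q_T.
Leader FOC: 86 - (1/2)q_T = 0, so q_T = 172.
Then q_O = (180 - (1/2)·172) = 94.

94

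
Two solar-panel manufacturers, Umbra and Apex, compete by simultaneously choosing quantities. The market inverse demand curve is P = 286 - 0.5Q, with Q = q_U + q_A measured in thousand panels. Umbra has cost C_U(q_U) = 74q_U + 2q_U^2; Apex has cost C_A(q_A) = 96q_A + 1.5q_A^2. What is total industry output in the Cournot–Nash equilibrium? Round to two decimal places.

Umbra's profit: π_U = (286 - 0.5Q)q_U - (74q_U + 2q_U²). Setting ∂π_U/∂q_U = 0: 212 - 5q_U - (1/2)(q_A) = 0.
Apex's first-order condition: 190 - 4q_A - (1/2)(q_U) = 0.
Best responses: q_U = (212 - (1/2)q_A)/5, q_A = (190 - (1/2)q_U)/4.
Solving the pair: q_U = 38.1266, q_A = 42.7342.
Total output Q = 38.1266 + 42.7342 = 80.8608.

80.86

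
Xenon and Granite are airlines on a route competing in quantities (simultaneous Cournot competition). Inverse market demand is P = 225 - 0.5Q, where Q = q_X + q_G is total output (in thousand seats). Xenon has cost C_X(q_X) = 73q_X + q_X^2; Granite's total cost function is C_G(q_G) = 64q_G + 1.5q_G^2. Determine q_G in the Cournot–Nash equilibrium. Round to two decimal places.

34.64

Xenon's profit: π_X = (225 - 0.5Q)q_X - (73q_X + q_X²). Setting ∂π_X/∂q_X = 0: 152 - 3q_X - (1/2)(q_G) = 0.
Granite's profit: π_G = (225 - 0.5Q)q_G - (64q_G + (3/2)q_G²). Setting ∂π_G/∂q_G = 0: 161 - 4q_G - (1/2)(q_X) = 0.
So q_X = (152 - (1/2)q_G)/3 and q_G = (161 - (1/2)q_X)/4.
Solving the pair: q_X = 44.8936, q_G = 1628/47.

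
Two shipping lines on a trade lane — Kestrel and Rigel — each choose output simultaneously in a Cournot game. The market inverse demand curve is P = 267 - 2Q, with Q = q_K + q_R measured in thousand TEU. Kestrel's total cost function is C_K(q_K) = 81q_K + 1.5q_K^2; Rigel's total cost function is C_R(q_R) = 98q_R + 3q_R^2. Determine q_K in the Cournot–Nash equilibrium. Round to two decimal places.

23.06

Kestrel's profit: π_K = (267 - 2Q)q_K - (81q_K + (3/2)q_K²). Setting ∂π_K/∂q_K = 0: 186 - 7q_K - 2(q_R) = 0.
Rigel's profit: π_R = (267 - 2Q)q_R - (98q_R + 3q_R²). Setting ∂π_R/∂q_R = 0: 169 - 10q_R - 2(q_K) = 0.
So q_K = (186 - 2q_R)/7 and q_R = (169 - 2q_K)/10.
Substituting one into the other gives q_K = 761/33 and q_R = 811/66.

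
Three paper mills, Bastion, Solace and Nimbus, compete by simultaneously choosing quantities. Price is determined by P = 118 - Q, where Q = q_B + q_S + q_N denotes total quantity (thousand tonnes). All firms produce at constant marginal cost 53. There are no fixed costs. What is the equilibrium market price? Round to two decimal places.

69.25

A representative firm's profit is π_i = q_i(118 - Q) - 53q_i.
First-order condition (treating rivals' output as given): 65 - 2q_i - Σ_{j≠i} q_j = 0.
With identical firms every q_j equals q_i, so Σ_{j≠i} q_j = 2q_i and 65 = 4q_i, giving q_i = 65/4.
Total output Q = 195/4, so price P = 118 - 195/4 = 277/4.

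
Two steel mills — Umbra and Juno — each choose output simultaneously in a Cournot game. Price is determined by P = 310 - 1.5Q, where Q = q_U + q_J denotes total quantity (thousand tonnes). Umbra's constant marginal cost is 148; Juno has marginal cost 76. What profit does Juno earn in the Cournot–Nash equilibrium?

6936

Umbra's profit: π_U = (310 - 1.5Q)q_U - (148q_U). Setting ∂π_U/∂q_U = 0: 162 - 3q_U - (3/2)(q_J) = 0.
Juno's profit: π_J = (310 - 1.5Q)q_J - (76q_J). Setting ∂π_J/∂q_J = 0: 234 - 3q_J - (3/2)(q_U) = 0.
Rearranging gives the reaction functions q_U = (162 - (3/2)q_J)/3 and q_J = (234 - (3/2)q_U)/3.
Substituting one into the other gives q_U = 20 and q_J = 68.
Price P = 310 - (3/2)·88 = 178.
Juno's profit: (178 - 76)·68 = 6936.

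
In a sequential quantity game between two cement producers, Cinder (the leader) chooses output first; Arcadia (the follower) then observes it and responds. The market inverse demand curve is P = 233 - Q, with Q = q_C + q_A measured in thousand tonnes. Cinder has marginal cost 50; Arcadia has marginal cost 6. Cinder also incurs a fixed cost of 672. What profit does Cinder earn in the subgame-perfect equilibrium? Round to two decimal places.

1743.13

The follower Arcadia best-responds to any q_C: π_A = (233 - Q)q_A - 6q_A.
Setting the follower's marginal profit to zero, 227 - q_C - 2q_A = 0, i.e. q_A = (227 - q_C)/2.
The leader anticipates this reaction. Substituting into P = 233 - Q gives P = 239/2 - (1/2)q_C, so π_C = (239/2 - (1/2)q_C)q_C - 50q_C.
Maximising: ∂π_C/∂q_C = 139/2 - q_C = 0, giving q_C = 139/2.
Then q_A = (227 - 139/2)/2 = 315/4.
Price P = 233 - 593/4 = 339/4.
Cinder's profit: (339/4 - 50)·(139/2) - 672 = 1743.1250.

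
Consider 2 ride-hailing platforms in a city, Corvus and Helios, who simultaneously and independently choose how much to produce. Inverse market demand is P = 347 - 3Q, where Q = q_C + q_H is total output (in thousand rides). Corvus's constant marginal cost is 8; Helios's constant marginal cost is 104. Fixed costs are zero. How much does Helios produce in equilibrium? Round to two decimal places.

Corvus's profit: π_C = (347 - 3Q)q_C - (8q_C). Setting ∂π_C/∂q_C = 0: 339 - 6q_C - 3(q_H) = 0.
Helios's profit: π_H = (347 - 3Q)q_H - (104q_H). Setting ∂π_H/∂q_H = 0: 243 - 6q_H - 3(q_C) = 0.
Rearranging gives the reaction functions q_C = (339 - 3q_H)/6 and q_H = (243 - 3q_C)/6.
Solving the pair: q_C = 145/3, q_H = 49/3.

16.33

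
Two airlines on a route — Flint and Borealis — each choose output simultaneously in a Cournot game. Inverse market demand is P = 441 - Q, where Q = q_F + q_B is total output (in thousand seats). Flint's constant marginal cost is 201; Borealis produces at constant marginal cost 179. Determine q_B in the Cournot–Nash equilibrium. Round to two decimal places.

94.67

Flint's profit: π_F = (441 - Q)q_F - (201q_F). Setting ∂π_F/∂q_F = 0: 240 - 2q_F - (q_B) = 0.
Borealis's profit: π_B = (441 - Q)q_B - (179q_B). Setting ∂π_B/∂q_B = 0: 262 - 2q_B - (q_F) = 0.
Best responses: q_F = (240 - q_B)/2, q_B = (262 - q_F)/2.
Substituting one into the other gives q_F = 218/3 and q_B = 284/3.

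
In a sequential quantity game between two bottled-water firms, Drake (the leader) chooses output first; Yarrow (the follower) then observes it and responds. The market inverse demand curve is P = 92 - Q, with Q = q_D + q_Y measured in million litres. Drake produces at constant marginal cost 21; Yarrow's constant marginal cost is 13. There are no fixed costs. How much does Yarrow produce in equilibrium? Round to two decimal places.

23.75

Solve by backward induction. Given q_D, the follower Yarrow maximises π_Y = (92 - q_D - q_Y)q_Y - 13q_Y.
Setting the follower's marginal profit to zero, 79 - q_D - 2q_Y = 0, i.e. q_Y = (79 - q_D)/2.
Drake substitutes q_Y(q_D) into its own profit: π_D = q_D(92 - q_D - (79 - q_D)/2) - 21q_D = (105/2 - (1/2)q_D)q_D - 21q_D.
The leader's first-order condition 63/2 - q_D = 0 yields q_D = 63/2.
Then q_Y = (79 - 63/2)/2 = 95/4.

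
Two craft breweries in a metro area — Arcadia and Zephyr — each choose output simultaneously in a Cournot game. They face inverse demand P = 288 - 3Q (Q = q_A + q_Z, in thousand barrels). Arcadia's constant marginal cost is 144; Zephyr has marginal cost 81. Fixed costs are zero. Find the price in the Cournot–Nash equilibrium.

Arcadia's profit: π_A = (288 - 3Q)q_A - (144q_A). Setting ∂π_A/∂q_A = 0: 144 - 6q_A - 3(q_Z) = 0.
Zephyr's profit: π_Z = (288 - 3Q)q_Z - (81q_Z). Setting ∂π_Z/∂q_Z = 0: 207 - 6q_Z - 3(q_A) = 0.
So q_A = (144 - 3q_Z)/6 and q_Z = (207 - 3q_A)/6.
Substituting one into the other gives q_A = 9 and q_Z = 30.
Total output Q = 39, so price P = 288 - 3·39 = 171.

171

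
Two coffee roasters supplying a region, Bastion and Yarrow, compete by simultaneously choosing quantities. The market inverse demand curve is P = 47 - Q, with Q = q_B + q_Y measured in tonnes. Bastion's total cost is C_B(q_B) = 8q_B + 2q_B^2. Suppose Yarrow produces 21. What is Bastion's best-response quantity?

With the rival's output fixed at 21, Bastion's profit is π_B = (47 - 21 - q_B)q_B - (8q_B + 2q_B²) = (26 - q_B)q_B - (8q_B + 2q_B²).
∂π_B/∂q_B = 18 - 6q_B = 0, so q_B = 3.

3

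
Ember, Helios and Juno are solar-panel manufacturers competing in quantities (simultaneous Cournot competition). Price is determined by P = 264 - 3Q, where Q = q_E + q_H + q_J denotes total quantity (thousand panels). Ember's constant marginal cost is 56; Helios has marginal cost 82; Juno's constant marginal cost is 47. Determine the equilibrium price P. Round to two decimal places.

Ember's profit: π_E = (264 - 3Q)q_E - (56q_E). Setting ∂π_E/∂q_E = 0: 208 - 6q_E - 3(q_H + q_J) = 0.
Helios's first-order condition: 182 - 6q_H - 3(q_E + q_J) = 0.
Juno's profit: π_J = (264 - 3Q)q_J - (47q_J). Setting ∂π_J/∂q_J = 0: 217 - 6q_J - 3(q_E + q_H) = 0.
Summing all 3 equations gives 607 − 12Q = 0, hence Q = 607/12.
Back-substituting: q_E = (208 − 607/4)/3 = 75/4, q_H = (182 − 607/4)/3 = 121/12, q_J = (217 − 607/4)/3 = 87/4.
Total output Q = 607/12, so price P = 264 - 3·(607/12) = 449/4.

112.25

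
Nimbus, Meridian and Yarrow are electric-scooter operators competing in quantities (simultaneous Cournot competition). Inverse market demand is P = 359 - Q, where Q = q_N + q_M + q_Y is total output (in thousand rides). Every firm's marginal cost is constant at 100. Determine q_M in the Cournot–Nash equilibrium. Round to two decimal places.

Each firm earns π_i = (359 - Q)q_i - 100q_i.
Setting ∂π_i/∂q_i = 0 with rivals' quantities fixed: 259 - 2q_i - Σ_{j≠i} q_j = 0.
By symmetry each firm produces the same amount; substituting Σ_{j≠i} q_j = 2q_i yields q_i = 259/4.

64.75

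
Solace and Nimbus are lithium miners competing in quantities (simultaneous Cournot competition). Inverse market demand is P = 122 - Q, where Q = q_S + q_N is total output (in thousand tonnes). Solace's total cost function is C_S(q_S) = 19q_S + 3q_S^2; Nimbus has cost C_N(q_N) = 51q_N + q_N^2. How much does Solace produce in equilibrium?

Solace's profit: π_S = (122 - Q)q_S - (19q_S + 3q_S²). Setting ∂π_S/∂q_S = 0: 103 - 8q_S - (q_N) = 0.
Nimbus's profit: π_N = (122 - Q)q_N - (51q_N + q_N²). Setting ∂π_N/∂q_N = 0: 71 - 4q_N - (q_S) = 0.
Best responses: q_S = (103 - q_N)/8, q_N = (71 - q_S)/4.
Solving the pair: q_S = 11, q_N = 15.

11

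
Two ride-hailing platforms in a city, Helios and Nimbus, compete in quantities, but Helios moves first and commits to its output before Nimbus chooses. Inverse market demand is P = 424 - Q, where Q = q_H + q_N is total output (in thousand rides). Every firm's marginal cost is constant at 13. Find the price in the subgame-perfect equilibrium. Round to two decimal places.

115.75

The follower Nimbus best-responds to any q_H: π_N = (424 - Q)q_N - 13q_N.
Setting the follower's marginal profit to zero, 411 - q_H - 2q_N = 0, i.e. q_N = (411 - q_H)/2.
The leader anticipates this reaction. Substituting into P = 424 - Q gives P = 437/2 - (1/2)q_H, so π_H = (437/2 - (1/2)q_H)q_H - 13q_H.
Leader FOC: 411/2 - q_H = 0, so q_H = 411/2.
Then q_N = (411 - 411/2)/2 = 411/4.
Total output Q = 1233/4, so price P = 424 - 1233/4 = 463/4.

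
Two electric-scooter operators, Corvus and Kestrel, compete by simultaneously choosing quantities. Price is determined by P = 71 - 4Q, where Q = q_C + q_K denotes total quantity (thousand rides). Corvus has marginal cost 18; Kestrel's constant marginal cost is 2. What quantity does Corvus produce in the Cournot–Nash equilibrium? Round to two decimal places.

Corvus's profit: π_C = (71 - 4Q)q_C - (18q_C). Setting ∂π_C/∂q_C = 0: 53 - 8q_C - 4(q_K) = 0.
Kestrel's profit: π_K = (71 - 4Q)q_K - (2q_K). Setting ∂π_K/∂q_K = 0: 69 - 8q_K - 4(q_C) = 0.
So q_C = (53 - 4q_K)/8 and q_K = (69 - 4q_C)/8.
Solving the pair: q_C = 37/12, q_K = 85/12.

3.08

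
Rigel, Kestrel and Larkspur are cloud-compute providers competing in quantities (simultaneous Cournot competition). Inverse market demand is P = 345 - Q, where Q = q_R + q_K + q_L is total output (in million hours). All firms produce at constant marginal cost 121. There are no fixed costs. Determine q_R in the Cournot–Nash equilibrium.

56

A representative firm's profit is π_i = q_i(345 - Q) - 121q_i.
First-order condition (treating rivals' output as given): 224 - 2q_i - Σ_{j≠i} q_j = 0.
With identical firms every q_j equals q_i, so Σ_{j≠i} q_j = 2q_i and 224 = 4q_i, giving q_i = 56.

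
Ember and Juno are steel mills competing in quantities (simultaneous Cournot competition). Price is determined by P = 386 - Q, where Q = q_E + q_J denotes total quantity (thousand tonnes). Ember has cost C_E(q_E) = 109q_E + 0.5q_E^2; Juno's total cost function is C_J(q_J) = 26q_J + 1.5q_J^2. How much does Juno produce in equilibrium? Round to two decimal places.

57.36

Ember's profit: π_E = (386 - Q)q_E - (109q_E + (1/2)q_E²). Setting ∂π_E/∂q_E = 0: 277 - 3q_E - (q_J) = 0.
Juno's first-order condition: 360 - 5q_J - (q_E) = 0.
So q_E = (277 - q_J)/3 and q_J = (360 - q_E)/5.
Substituting one into the other gives q_E = 1025/14 and q_J = 803/14.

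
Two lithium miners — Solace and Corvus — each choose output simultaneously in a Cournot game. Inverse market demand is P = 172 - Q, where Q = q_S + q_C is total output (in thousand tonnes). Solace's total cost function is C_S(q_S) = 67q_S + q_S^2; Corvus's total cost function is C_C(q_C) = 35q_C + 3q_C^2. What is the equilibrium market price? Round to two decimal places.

135.03

Solace's profit: π_S = (172 - Q)q_S - (67q_S + q_S²). Setting ∂π_S/∂q_S = 0: 105 - 4q_S - (q_C) = 0.
Corvus's profit: π_C = (172 - Q)q_C - (35q_C + 3q_C²). Setting ∂π_C/∂q_C = 0: 137 - 8q_C - (q_S) = 0.
So q_S = (105 - q_C)/4 and q_C = (137 - q_S)/8.
Substituting one into the other gives q_S = 703/31 and q_C = 443/31.
Total output Q = 1146/31, so price P = 172 - 1146/31 = 135.0323.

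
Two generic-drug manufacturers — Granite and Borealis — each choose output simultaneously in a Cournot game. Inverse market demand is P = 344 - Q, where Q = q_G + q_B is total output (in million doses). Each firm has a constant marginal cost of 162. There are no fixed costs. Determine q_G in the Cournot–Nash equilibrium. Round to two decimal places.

Each firm earns π_i = (344 - Q)q_i - 162q_i.
First-order condition (treating rivals' output as given): 182 - 2q_i - q_j = 0.
By symmetry each firm produces the same amount; substituting q_j = q_i yields q_i = 182/3.

60.67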